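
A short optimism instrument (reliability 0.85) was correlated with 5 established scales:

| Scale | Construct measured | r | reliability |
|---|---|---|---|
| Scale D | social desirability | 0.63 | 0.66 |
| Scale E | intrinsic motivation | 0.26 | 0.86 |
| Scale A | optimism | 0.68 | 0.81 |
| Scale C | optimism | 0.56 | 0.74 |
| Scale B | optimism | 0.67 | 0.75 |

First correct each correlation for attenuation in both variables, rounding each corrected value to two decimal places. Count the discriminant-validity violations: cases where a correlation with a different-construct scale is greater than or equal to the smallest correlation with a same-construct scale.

1

Disattenuated r (r / √(r_scale · r_new)):
  Scale D (disc): 0.63 / √(0.66·0.85) = 0.84
  Scale E (disc): 0.26 / √(0.86·0.85) = 0.30
  Scale A (conv): 0.68 / √(0.81·0.85) = 0.82
  Scale C (conv): 0.56 / √(0.74·0.85) = 0.71
  Scale B (conv): 0.67 / √(0.75·0.85) = 0.84
Smallest convergent = 0.71. Discriminant values: 0.84, 0.30; count ≥ 0.71 → 1.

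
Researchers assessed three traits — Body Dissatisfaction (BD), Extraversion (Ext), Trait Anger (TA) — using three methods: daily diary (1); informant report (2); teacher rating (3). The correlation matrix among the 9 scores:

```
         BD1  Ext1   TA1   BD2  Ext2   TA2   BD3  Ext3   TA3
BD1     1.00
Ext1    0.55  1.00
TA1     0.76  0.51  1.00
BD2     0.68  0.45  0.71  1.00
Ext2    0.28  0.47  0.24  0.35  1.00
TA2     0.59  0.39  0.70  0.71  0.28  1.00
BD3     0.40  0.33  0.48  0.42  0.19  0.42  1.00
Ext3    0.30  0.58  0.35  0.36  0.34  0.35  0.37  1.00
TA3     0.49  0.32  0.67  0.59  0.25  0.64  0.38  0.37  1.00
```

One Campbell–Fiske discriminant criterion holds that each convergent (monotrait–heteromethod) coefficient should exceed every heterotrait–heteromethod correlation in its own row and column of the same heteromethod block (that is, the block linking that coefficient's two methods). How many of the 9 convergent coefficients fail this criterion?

5

Convergent coefficients and their comparison sets:
BD (methods 1·2): 0.68 vs {0.28, 0.45, 0.59, 0.71} → fail.
BD (methods 1·3): 0.40 vs {0.30, 0.33, 0.49, 0.48} → fail.
BD (methods 2·3): 0.42 vs {0.36, 0.19, 0.59, 0.42} → fail.
Ext (methods 1·2): 0.47 vs {0.45, 0.28, 0.39, 0.24} → pass.
Ext (methods 1·3): 0.58 vs {0.33, 0.30, 0.32, 0.35} → pass.
Ext (methods 2·3): 0.34 vs {0.19, 0.36, 0.25, 0.35} → fail.
TA (methods 1·2): 0.70 vs {0.71, 0.59, 0.24, 0.39} → fail.
TA (methods 1·3): 0.67 vs {0.48, 0.49, 0.35, 0.32} → pass.
TA (methods 2·3): 0.64 vs {0.42, 0.59, 0.35, 0.25} → pass.
5 of 9 fail.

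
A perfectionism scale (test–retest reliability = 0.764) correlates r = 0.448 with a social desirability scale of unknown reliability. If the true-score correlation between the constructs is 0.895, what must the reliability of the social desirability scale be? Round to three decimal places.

r_true = r_obs / √(r_xx · r_yy) ⇒ 0.895 = 0.448 / √(0.764 · r_yy).
√(0.764 · r_yy) = 0.448 / 0.895 = 0.5006; 0.764 · r_yy = 0.2506; r_yy = 0.2506 / 0.764 ≈ 0.328.

0.328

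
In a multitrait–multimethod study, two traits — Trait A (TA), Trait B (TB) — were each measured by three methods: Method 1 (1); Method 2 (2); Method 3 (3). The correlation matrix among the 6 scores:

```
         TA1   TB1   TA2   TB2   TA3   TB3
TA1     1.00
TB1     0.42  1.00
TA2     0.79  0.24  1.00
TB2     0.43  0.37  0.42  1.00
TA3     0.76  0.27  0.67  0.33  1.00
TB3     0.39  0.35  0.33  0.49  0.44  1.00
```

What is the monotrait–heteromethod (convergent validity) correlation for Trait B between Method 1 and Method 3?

Same trait (TB), different methods: r(TB1, TB3) = 0.35.

0.35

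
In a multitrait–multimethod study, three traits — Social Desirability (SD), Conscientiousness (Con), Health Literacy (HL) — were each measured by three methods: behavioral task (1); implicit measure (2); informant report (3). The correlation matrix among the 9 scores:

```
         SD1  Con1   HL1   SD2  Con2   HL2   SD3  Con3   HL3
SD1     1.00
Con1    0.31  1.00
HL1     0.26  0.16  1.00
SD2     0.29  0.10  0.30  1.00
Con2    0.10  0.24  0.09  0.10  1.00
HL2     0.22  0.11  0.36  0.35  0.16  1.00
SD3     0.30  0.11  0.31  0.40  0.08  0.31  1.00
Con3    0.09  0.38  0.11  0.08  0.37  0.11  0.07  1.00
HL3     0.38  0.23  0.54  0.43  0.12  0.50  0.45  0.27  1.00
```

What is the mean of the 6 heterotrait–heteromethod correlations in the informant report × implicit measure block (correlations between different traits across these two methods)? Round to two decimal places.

0.19

HTHM values (method 3 × method 2): 0.08, 0.31, 0.08, 0.11, 0.43, 0.12; mean = 1.13/6 = 0.19.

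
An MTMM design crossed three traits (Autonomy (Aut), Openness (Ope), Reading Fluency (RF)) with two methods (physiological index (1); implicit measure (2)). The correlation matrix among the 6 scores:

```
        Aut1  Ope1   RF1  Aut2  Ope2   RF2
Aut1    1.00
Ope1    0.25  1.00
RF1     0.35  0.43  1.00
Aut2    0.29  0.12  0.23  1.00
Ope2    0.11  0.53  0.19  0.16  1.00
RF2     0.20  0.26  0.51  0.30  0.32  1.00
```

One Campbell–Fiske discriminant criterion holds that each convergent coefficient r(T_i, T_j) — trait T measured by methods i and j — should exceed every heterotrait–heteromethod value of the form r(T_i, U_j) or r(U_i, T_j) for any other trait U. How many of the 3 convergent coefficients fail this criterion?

0

Each convergent coefficient versus the relevant comparison correlations:
Aut (methods 1·2): 0.29 vs {0.11, 0.12, 0.20, 0.23} → pass.
Ope (methods 1·2): 0.53 vs {0.12, 0.11, 0.26, 0.19} → pass.
RF (methods 1·2): 0.51 vs {0.23, 0.20, 0.19, 0.26} → pass.
0 of 3 fail.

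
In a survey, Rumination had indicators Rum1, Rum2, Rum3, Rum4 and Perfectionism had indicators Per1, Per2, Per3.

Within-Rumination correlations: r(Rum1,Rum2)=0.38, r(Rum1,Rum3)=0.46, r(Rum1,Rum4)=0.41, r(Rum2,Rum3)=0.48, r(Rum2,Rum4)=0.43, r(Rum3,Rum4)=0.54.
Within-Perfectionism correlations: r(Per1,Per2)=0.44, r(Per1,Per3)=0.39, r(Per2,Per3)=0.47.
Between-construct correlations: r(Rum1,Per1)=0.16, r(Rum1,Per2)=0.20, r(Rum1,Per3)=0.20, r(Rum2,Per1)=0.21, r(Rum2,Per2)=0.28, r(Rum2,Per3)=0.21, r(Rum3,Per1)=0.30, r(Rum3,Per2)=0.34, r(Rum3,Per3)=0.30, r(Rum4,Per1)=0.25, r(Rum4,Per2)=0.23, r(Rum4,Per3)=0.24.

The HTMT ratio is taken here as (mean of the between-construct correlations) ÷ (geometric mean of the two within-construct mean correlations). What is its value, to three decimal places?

0.551

Mean between = 2.92/12 = 0.2433.
Mean within-Rum = 2.70/6 = 0.4500; mean within-Per = 1.30/3 = 0.4333.
Geometric mean = √(0.4500 × 0.4333) = 0.4416.
HTMT = 0.2433 / 0.4416 = 0.551.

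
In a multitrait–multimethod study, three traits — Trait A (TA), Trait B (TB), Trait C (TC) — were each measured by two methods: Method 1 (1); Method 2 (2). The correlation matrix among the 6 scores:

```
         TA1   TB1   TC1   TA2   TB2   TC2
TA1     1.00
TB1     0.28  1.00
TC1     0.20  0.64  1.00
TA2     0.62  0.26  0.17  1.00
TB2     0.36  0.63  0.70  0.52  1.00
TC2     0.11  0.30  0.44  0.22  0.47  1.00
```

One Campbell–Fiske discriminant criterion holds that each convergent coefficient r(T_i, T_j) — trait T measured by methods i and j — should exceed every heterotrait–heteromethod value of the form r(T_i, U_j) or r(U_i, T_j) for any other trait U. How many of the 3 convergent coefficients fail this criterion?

2

Each convergent coefficient versus the relevant comparison correlations:
TA (methods 1·2): 0.62 vs {0.36, 0.26, 0.11, 0.17} → pass.
TB (methods 1·2): 0.63 vs {0.26, 0.36, 0.30, 0.70} → fail.
TC (methods 1·2): 0.44 vs {0.17, 0.11, 0.70, 0.30} → fail.
2 of 3 fail.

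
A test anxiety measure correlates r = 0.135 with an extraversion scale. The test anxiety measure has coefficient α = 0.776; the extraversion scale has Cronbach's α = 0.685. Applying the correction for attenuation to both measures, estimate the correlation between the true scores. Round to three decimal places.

r_true = r_obs / √(r_xx · r_yy) = 0.135 / √(0.776 × 0.685) = 0.135 / √0.531560 = 0.135 / 0.7291 ≈ 0.185.

0.185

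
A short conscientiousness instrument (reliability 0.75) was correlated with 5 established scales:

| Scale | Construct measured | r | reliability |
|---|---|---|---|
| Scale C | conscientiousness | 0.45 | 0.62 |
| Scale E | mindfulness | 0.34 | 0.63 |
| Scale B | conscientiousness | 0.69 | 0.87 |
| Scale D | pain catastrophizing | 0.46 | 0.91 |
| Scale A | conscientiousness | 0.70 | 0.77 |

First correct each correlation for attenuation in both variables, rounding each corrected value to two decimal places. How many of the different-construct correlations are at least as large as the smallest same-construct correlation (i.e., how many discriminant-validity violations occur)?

0

Disattenuated r (r / √(r_scale · r_new)):
  Scale C (conv): 0.45 / √(0.62·0.75) = 0.66
  Scale E (disc): 0.34 / √(0.63·0.75) = 0.49
  Scale B (conv): 0.69 / √(0.87·0.75) = 0.85
  Scale D (disc): 0.46 / √(0.91·0.75) = 0.56
  Scale A (conv): 0.70 / √(0.77·0.75) = 0.92
Smallest convergent = 0.66. Discriminant values: 0.49, 0.56; count ≥ 0.66 → 0.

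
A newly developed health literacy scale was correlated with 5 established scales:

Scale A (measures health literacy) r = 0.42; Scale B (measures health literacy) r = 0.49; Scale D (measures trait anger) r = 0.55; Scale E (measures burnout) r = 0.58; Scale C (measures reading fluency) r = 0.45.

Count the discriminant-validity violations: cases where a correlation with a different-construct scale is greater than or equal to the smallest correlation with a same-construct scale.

3

Convergent (same construct = health literacy): Scale A, Scale B.
Smallest convergent = 0.42. Discriminant values: 0.55, 0.58, 0.45; count ≥ 0.42 → 3.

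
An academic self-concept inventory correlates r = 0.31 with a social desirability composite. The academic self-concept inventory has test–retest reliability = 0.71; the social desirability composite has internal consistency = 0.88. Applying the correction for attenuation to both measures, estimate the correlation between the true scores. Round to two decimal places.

0.39

r_true = r_obs / √(r_xx · r_yy) = 0.31 / √(0.71 × 0.88) = 0.31 / √0.6248 = 0.31 / 0.7904 ≈ 0.39.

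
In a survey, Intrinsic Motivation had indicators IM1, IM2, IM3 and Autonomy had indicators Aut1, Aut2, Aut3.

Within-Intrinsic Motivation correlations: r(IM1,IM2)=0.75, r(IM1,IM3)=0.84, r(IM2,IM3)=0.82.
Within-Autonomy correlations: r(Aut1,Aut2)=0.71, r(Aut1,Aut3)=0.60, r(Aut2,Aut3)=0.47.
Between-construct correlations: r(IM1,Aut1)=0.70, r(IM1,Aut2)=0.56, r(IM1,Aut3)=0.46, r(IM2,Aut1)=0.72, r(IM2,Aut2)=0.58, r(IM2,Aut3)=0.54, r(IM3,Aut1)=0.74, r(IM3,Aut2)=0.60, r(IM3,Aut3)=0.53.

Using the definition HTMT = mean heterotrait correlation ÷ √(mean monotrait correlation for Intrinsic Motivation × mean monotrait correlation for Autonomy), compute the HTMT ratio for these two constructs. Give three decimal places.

Mean heterotrait r = 5.43/9 = 0.6033.
Mean within-IM = 2.41/3 = 0.8033; mean within-Aut = 1.78/3 = 0.5933.
Geometric mean = √(0.8033 × 0.5933) = 0.6904.
HTMT = 0.6033 / 0.6904 = 0.874.

0.874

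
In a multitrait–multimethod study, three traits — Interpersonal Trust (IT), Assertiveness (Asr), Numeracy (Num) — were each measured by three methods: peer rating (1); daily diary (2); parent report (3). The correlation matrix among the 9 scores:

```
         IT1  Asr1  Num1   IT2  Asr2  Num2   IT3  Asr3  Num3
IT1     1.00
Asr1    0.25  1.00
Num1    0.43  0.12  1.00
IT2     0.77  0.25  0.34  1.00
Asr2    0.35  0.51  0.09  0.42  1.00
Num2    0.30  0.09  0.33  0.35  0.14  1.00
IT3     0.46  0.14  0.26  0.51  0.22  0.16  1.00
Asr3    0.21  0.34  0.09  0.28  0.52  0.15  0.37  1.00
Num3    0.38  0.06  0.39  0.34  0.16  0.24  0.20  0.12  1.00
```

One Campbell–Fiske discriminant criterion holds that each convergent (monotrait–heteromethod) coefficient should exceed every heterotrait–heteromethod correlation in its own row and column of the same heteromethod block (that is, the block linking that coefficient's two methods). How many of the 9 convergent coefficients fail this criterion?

Each convergent coefficient versus the relevant comparison correlations:
IT (methods 1·2): 0.77 vs {0.35, 0.25, 0.30, 0.34} → pass.
IT (methods 1·3): 0.46 vs {0.21, 0.14, 0.38, 0.26} → pass.
IT (methods 2·3): 0.51 vs {0.28, 0.22, 0.34, 0.16} → pass.
Asr (methods 1·2): 0.51 vs {0.25, 0.35, 0.09, 0.09} → pass.
Asr (methods 1·3): 0.34 vs {0.14, 0.21, 0.06, 0.09} → pass.
Asr (methods 2·3): 0.52 vs {0.22, 0.28, 0.16, 0.15} → pass.
Num (methods 1·2): 0.33 vs {0.34, 0.30, 0.09, 0.09} → fail.
Num (methods 1·3): 0.39 vs {0.26, 0.38, 0.09, 0.06} → pass.
Num (methods 2·3): 0.24 vs {0.16, 0.34, 0.15, 0.16} → fail.
2 of 9 fail.

2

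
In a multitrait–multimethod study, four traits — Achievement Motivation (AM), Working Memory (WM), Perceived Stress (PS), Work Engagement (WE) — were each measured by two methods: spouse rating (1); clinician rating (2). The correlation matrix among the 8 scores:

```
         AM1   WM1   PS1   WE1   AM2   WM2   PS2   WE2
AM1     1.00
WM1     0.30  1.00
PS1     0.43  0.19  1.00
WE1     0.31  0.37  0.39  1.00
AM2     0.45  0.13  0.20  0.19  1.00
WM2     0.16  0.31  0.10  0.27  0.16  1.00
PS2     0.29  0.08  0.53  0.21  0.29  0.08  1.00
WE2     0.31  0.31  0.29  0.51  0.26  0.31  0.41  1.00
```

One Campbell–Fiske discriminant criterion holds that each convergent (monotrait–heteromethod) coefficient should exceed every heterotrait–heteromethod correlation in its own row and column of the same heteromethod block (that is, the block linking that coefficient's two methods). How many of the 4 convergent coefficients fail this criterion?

1

Convergent coefficients and their comparison sets:
AM (methods 1·2): 0.45 vs {0.16, 0.13, 0.29, 0.20, 0.31, 0.19} → pass.
WM (methods 1·2): 0.31 vs {0.13, 0.16, 0.08, 0.10, 0.31, 0.27} → fail.
PS (methods 1·2): 0.53 vs {0.20, 0.29, 0.10, 0.08, 0.29, 0.21} → pass.
WE (methods 1·2): 0.51 vs {0.19, 0.31, 0.27, 0.31, 0.21, 0.29} → pass.
1 of 4 fail.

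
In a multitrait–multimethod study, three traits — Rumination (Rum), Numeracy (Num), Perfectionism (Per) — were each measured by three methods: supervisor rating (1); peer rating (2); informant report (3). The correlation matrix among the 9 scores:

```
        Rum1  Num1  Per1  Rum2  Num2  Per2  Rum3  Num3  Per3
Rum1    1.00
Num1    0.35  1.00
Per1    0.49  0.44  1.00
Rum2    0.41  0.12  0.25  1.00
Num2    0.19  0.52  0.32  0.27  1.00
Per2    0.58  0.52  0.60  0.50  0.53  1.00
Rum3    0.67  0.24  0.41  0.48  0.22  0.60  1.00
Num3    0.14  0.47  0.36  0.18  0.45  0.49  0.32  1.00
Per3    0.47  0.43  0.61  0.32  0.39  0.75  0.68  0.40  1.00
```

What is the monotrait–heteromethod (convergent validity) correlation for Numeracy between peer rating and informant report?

0.45

Same trait (Num), different methods: r(Num2, Num3) = 0.45.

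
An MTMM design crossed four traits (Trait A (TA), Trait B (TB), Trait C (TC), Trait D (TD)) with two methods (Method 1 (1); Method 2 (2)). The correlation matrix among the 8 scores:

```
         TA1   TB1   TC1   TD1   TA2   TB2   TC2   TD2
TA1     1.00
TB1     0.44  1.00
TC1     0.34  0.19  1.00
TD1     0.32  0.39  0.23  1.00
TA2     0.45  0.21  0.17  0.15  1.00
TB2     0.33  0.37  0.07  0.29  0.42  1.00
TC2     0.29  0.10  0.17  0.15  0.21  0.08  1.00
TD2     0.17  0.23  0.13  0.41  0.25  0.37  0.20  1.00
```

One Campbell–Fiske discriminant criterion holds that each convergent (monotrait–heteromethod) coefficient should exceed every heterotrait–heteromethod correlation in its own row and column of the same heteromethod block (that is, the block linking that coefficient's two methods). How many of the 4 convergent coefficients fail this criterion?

Checking each validity diagonal entry against its comparison values:
TA (methods 1·2): 0.45 vs {0.33, 0.21, 0.29, 0.17, 0.17, 0.15} → pass.
TB (methods 1·2): 0.37 vs {0.21, 0.33, 0.10, 0.07, 0.23, 0.29} → pass.
TC (methods 1·2): 0.17 vs {0.17, 0.29, 0.07, 0.10, 0.13, 0.15} → fail.
TD (methods 1·2): 0.41 vs {0.15, 0.17, 0.29, 0.23, 0.15, 0.13} → pass.
1 of 4 fail.

1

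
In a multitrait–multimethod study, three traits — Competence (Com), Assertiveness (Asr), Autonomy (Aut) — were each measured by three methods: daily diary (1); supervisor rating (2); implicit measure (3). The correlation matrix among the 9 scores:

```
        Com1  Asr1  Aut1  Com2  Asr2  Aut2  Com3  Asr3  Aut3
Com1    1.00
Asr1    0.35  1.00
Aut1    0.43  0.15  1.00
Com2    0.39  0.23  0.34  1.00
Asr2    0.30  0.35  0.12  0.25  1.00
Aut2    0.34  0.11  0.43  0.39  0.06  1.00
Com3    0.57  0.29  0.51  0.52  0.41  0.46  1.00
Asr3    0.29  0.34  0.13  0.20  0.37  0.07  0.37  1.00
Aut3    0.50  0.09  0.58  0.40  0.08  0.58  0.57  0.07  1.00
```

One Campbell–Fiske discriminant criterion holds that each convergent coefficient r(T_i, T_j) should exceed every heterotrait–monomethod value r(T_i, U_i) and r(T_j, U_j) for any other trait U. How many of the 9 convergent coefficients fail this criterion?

7

Checking each validity diagonal entry against its comparison values:
Com (methods 1·2): 0.39 vs {0.35, 0.25, 0.43, 0.39} → fail.
Com (methods 1·3): 0.57 vs {0.35, 0.37, 0.43, 0.57} → fail.
Com (methods 2·3): 0.52 vs {0.25, 0.37, 0.39, 0.57} → fail.
Asr (methods 1·2): 0.35 vs {0.35, 0.25, 0.15, 0.06} → fail.
Asr (methods 1·3): 0.34 vs {0.35, 0.37, 0.15, 0.07} → fail.
Asr (methods 2·3): 0.37 vs {0.25, 0.37, 0.06, 0.07} → fail.
Aut (methods 1·2): 0.43 vs {0.43, 0.39, 0.15, 0.06} → fail.
Aut (methods 1·3): 0.58 vs {0.43, 0.57, 0.15, 0.07} → pass.
Aut (methods 2·3): 0.58 vs {0.39, 0.57, 0.06, 0.07} → pass.
7 of 9 fail.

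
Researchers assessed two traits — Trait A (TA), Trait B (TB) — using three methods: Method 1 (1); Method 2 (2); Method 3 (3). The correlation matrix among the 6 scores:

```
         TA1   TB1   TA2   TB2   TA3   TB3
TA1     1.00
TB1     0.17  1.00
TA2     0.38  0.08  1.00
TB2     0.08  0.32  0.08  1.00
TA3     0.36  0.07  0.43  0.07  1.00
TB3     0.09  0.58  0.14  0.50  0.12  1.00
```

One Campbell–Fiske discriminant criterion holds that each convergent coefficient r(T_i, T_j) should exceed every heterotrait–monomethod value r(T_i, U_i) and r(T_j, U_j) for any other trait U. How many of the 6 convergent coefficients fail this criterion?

0

Convergent coefficients and their comparison sets:
TA (methods 1·2): 0.38 vs {0.17, 0.08} → pass.
TA (methods 1·3): 0.36 vs {0.17, 0.12} → pass.
TA (methods 2·3): 0.43 vs {0.08, 0.12} → pass.
TB (methods 1·2): 0.32 vs {0.17, 0.08} → pass.
TB (methods 1·3): 0.58 vs {0.17, 0.12} → pass.
TB (methods 2·3): 0.50 vs {0.08, 0.12} → pass.
0 of 6 fail.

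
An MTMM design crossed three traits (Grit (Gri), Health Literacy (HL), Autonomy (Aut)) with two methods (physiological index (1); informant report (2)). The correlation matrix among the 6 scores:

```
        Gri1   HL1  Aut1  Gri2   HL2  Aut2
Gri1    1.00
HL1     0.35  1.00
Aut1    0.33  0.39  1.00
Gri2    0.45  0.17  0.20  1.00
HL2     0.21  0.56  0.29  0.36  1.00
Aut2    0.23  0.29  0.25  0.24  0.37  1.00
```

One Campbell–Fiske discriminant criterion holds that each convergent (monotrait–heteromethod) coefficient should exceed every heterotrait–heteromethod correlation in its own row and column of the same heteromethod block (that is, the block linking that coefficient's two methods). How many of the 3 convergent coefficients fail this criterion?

1

Convergent coefficients and their comparison sets:
Gri (methods 1·2): 0.45 vs {0.21, 0.17, 0.23, 0.20} → pass.
HL (methods 1·2): 0.56 vs {0.17, 0.21, 0.29, 0.29} → pass.
Aut (methods 1·2): 0.25 vs {0.20, 0.23, 0.29, 0.29} → fail.
1 of 3 fail.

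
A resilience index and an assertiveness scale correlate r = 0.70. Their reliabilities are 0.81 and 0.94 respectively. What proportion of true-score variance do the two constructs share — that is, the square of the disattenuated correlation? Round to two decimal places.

Disattenuated r = 0.70 / √(0.81 × 0.94) = 0.70 / 0.8726 = 0.8022.
Shared true-score variance = 0.8022² = 0.6435 ≈ 0.64.

0.64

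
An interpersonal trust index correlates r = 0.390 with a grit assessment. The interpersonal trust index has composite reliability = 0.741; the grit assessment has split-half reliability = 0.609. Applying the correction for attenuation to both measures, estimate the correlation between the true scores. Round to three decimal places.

r_true = r_obs / √(r_xx · r_yy) = 0.390 / √(0.741 × 0.609) = 0.390 / √0.451269 = 0.390 / 0.6718 ≈ 0.581.

0.581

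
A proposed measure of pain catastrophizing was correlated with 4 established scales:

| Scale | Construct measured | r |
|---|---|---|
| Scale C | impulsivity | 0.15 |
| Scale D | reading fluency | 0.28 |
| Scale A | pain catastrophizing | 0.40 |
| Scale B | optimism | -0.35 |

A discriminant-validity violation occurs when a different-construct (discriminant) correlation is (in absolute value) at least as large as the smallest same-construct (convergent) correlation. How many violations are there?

0

Convergent (same construct = pain catastrophizing): Scale A.
Smallest convergent = 0.40. Discriminant |r|: 0.15, 0.28, 0.35; count ≥ 0.40 → 0.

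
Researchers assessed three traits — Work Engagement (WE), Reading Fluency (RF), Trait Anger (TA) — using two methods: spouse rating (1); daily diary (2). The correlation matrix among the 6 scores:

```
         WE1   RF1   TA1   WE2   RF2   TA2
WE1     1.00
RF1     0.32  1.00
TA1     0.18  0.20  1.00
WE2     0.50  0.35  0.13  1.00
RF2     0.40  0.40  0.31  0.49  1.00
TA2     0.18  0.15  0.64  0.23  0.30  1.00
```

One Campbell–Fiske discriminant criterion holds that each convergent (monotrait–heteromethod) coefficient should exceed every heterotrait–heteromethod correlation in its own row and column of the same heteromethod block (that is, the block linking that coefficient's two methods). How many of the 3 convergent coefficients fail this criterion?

Checking each validity diagonal entry against its comparison values:
WE (methods 1·2): 0.50 vs {0.40, 0.35, 0.18, 0.13} → pass.
RF (methods 1·2): 0.40 vs {0.35, 0.40, 0.15, 0.31} → fail.
TA (methods 1·2): 0.64 vs {0.13, 0.18, 0.31, 0.15} → pass.
1 of 3 fail.

1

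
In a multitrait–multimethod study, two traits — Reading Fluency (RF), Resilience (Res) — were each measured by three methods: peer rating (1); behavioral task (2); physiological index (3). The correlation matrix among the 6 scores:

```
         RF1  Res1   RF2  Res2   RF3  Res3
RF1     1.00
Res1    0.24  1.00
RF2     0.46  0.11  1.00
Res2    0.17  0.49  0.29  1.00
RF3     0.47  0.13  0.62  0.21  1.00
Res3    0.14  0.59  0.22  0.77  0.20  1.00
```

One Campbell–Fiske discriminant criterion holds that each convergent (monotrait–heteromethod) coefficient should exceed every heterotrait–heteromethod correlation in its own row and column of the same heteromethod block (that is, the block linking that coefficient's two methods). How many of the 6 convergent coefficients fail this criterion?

0

Convergent coefficients and their comparison sets:
RF (methods 1·2): 0.46 vs {0.17, 0.11} → pass.
RF (methods 1·3): 0.47 vs {0.14, 0.13} → pass.
RF (methods 2·3): 0.62 vs {0.22, 0.21} → pass.
Res (methods 1·2): 0.49 vs {0.11, 0.17} → pass.
Res (methods 1·3): 0.59 vs {0.13, 0.14} → pass.
Res (methods 2·3): 0.77 vs {0.21, 0.22} → pass.
0 of 6 fail.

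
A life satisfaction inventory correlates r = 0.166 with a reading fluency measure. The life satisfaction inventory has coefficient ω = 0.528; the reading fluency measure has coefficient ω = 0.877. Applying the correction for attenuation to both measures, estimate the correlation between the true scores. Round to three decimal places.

0.244

r_true = r_obs / √(r_xx · r_yy) = 0.166 / √(0.528 × 0.877) = 0.166 / √0.463056 = 0.166 / 0.6805 ≈ 0.244.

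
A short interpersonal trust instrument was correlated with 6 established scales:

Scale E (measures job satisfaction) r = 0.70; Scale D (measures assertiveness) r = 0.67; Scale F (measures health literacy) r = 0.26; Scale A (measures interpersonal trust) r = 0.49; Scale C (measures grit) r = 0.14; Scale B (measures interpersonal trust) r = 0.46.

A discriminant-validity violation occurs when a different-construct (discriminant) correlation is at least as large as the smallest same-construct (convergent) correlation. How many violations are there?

Convergent (same construct = interpersonal trust): Scale A, Scale B.
Smallest convergent = 0.46. Discriminant values: 0.70, 0.67, 0.26, 0.14; count ≥ 0.46 → 2.

2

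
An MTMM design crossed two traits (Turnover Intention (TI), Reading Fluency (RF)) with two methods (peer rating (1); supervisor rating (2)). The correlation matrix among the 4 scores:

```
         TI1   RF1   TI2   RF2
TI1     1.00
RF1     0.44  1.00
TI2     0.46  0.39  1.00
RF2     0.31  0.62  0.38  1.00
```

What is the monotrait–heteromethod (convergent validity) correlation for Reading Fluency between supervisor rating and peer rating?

Same trait (RF), different methods: r(RF2, RF1) = 0.62.

0.62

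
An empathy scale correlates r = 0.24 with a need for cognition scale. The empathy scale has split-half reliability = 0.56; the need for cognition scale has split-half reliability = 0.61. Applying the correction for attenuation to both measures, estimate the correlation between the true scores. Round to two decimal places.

0.41

r_true = r_obs / √(r_xx · r_yy) = 0.24 / √(0.56 × 0.61) = 0.24 / √0.3416 = 0.24 / 0.5845 ≈ 0.41.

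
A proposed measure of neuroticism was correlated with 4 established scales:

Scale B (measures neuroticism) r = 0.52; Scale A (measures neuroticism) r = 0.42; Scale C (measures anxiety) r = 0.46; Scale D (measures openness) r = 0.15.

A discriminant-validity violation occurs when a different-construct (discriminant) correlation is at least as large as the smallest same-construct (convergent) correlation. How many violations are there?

Convergent (same construct = neuroticism): Scale B, Scale A.
Smallest convergent = 0.42. Discriminant values: 0.46, 0.15; count ≥ 0.42 → 1.

1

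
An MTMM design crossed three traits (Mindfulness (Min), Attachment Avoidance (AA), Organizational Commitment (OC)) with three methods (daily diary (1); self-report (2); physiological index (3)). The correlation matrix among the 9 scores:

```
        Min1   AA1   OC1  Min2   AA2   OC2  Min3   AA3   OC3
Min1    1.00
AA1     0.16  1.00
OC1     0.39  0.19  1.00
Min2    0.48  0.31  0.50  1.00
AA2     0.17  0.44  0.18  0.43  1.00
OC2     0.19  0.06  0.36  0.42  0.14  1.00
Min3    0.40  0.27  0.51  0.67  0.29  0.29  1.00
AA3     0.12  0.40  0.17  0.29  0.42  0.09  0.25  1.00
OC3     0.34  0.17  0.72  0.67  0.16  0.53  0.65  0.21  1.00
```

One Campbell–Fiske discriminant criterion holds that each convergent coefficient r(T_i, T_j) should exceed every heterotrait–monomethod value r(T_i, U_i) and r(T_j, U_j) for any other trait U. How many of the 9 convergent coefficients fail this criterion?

4

Checking each validity diagonal entry against its comparison values:
Min (methods 1·2): 0.48 vs {0.16, 0.43, 0.39, 0.42} → pass.
Min (methods 1·3): 0.40 vs {0.16, 0.25, 0.39, 0.65} → fail.
Min (methods 2·3): 0.67 vs {0.43, 0.25, 0.42, 0.65} → pass.
AA (methods 1·2): 0.44 vs {0.16, 0.43, 0.19, 0.14} → pass.
AA (methods 1·3): 0.40 vs {0.16, 0.25, 0.19, 0.21} → pass.
AA (methods 2·3): 0.42 vs {0.43, 0.25, 0.14, 0.21} → fail.
OC (methods 1·2): 0.36 vs {0.39, 0.42, 0.19, 0.14} → fail.
OC (methods 1·3): 0.72 vs {0.39, 0.65, 0.19, 0.21} → pass.
OC (methods 2·3): 0.53 vs {0.42, 0.65, 0.14, 0.21} → fail.
4 of 9 fail.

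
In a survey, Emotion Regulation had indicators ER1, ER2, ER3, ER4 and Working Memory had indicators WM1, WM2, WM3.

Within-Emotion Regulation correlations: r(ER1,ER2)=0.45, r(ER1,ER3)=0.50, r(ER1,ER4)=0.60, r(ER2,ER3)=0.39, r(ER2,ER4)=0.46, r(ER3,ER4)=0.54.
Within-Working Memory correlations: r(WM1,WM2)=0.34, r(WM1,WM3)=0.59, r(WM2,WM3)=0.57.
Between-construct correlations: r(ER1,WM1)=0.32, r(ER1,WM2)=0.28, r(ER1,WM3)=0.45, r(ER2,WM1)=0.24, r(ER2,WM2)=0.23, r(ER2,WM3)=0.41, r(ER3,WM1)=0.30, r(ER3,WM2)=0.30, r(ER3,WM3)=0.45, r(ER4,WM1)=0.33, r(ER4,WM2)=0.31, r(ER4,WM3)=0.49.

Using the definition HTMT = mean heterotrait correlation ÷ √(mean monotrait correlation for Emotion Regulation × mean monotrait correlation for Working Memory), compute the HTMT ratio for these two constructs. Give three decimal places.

Mean heterotrait r = 4.11/12 = 0.3425.
Mean within-ER = 2.94/6 = 0.4900; mean within-WM = 1.50/3 = 0.5000.
Geometric mean = √(0.4900 × 0.5000) = 0.4950.
HTMT = 0.3425 / 0.4950 = 0.692.

0.692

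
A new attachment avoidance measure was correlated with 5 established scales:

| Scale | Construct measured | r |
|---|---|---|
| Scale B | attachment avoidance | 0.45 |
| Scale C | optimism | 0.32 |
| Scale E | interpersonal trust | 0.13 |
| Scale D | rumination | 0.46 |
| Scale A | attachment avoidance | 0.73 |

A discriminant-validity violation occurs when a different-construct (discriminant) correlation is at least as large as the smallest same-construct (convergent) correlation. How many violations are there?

1

Convergent (same construct = attachment avoidance): Scale B, Scale A.
Smallest convergent = 0.45. Discriminant values: 0.32, 0.13, 0.46; count ≥ 0.45 → 1.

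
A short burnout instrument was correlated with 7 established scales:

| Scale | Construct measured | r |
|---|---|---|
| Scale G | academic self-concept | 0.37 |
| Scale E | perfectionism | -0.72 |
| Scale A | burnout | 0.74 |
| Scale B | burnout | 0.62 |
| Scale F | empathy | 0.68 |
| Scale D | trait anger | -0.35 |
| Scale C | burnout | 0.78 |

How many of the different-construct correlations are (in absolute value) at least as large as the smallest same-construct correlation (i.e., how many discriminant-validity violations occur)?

2

Convergent (same construct = burnout): Scale A, Scale B, Scale C.
Smallest convergent = 0.62. Discriminant |r|: 0.37, 0.72, 0.68, 0.35; count ≥ 0.62 → 2.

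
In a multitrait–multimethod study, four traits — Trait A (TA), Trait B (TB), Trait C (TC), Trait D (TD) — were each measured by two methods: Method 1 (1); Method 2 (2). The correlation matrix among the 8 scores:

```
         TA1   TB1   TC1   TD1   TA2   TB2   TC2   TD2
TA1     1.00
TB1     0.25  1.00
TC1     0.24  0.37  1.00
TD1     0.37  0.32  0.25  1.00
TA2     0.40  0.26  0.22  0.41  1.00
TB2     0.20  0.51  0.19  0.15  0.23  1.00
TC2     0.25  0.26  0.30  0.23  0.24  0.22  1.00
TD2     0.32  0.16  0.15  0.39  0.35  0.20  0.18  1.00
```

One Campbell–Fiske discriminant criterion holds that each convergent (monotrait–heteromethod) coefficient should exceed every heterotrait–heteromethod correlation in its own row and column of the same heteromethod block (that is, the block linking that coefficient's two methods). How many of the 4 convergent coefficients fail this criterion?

2

Convergent coefficients and their comparison sets:
TA (methods 1·2): 0.40 vs {0.20, 0.26, 0.25, 0.22, 0.32, 0.41} → fail.
TB (methods 1·2): 0.51 vs {0.26, 0.20, 0.26, 0.19, 0.16, 0.15} → pass.
TC (methods 1·2): 0.30 vs {0.22, 0.25, 0.19, 0.26, 0.15, 0.23} → pass.
TD (methods 1·2): 0.39 vs {0.41, 0.32, 0.15, 0.16, 0.23, 0.15} → fail.
2 of 4 fail.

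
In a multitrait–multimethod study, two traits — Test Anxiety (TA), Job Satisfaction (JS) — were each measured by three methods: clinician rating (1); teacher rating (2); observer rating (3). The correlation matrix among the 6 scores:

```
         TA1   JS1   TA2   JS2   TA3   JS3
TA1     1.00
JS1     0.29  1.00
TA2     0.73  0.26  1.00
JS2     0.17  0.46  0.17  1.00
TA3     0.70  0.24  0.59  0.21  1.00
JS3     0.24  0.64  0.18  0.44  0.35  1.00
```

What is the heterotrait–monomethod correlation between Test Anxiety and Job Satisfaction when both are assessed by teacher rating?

0.17

Different traits, same method: r(TA2, JS2) = 0.17.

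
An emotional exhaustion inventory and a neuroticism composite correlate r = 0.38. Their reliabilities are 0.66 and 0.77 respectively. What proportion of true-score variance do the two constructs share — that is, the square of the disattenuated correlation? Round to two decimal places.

Disattenuated r = 0.38 / √(0.66 × 0.77) = 0.38 / 0.7129 = 0.5330.
Shared true-score variance = 0.5330² = 0.2841 ≈ 0.28.

0.28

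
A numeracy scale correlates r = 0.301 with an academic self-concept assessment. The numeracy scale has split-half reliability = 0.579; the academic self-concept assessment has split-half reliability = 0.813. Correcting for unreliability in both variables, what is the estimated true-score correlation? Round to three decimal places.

r_true = r_obs / √(r_xx · r_yy) = 0.301 / √(0.579 × 0.813) = 0.301 / √0.470727 = 0.301 / 0.6861 ≈ 0.439.

0.439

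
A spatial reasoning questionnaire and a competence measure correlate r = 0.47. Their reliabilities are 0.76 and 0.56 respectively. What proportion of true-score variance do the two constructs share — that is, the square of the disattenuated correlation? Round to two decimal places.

0.52

Disattenuated r = 0.47 / √(0.76 × 0.56) = 0.47 / 0.6524 = 0.7204.
Shared true-score variance = 0.7204² = 0.5190 ≈ 0.52.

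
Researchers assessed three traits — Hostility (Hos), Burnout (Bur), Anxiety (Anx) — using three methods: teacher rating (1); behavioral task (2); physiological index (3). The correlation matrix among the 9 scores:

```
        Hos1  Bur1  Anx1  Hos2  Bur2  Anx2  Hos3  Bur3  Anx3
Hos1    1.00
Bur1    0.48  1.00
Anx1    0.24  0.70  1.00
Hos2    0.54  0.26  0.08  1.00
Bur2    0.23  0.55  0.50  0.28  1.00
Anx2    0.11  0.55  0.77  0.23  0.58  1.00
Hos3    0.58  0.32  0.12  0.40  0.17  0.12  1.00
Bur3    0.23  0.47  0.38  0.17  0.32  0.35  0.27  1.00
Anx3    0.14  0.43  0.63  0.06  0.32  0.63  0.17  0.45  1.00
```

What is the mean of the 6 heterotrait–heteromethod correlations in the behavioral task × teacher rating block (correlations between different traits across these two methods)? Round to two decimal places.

0.29

HTHM values (method 2 × method 1): 0.26, 0.08, 0.23, 0.50, 0.11, 0.55; mean = 1.73/6 = 0.29.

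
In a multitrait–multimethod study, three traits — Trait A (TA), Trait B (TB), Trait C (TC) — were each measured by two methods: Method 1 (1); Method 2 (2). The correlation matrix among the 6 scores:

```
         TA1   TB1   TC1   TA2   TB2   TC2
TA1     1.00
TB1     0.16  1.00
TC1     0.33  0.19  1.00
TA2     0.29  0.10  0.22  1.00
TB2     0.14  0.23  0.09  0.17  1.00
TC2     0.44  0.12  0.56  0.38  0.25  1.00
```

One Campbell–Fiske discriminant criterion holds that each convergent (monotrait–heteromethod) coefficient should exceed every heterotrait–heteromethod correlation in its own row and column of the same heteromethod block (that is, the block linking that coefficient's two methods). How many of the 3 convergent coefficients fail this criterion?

1

Each convergent coefficient versus the relevant comparison correlations:
TA (methods 1·2): 0.29 vs {0.14, 0.10, 0.44, 0.22} → fail.
TB (methods 1·2): 0.23 vs {0.10, 0.14, 0.12, 0.09} → pass.
TC (methods 1·2): 0.56 vs {0.22, 0.44, 0.09, 0.12} → pass.
1 of 3 fail.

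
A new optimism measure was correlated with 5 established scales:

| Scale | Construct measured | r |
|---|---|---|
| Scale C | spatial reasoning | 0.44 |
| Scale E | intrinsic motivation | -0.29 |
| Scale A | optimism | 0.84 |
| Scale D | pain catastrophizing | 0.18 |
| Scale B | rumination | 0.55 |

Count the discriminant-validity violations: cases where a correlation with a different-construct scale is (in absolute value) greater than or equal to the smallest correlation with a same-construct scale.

Convergent (same construct = optimism): Scale A.
Smallest convergent = 0.84. Discriminant |r|: 0.44, 0.29, 0.18, 0.55; count ≥ 0.84 → 0.

0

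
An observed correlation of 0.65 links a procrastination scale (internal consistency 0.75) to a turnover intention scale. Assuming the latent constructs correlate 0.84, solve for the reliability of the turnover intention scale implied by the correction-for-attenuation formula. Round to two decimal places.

r_true = r_obs / √(r_xx · r_yy) ⇒ 0.84 = 0.65 / √(0.75 · r_yy).
√(0.75 · r_yy) = 0.65 / 0.84 = 0.7738; 0.75 · r_yy = 0.5988; r_yy = 0.5988 / 0.75 ≈ 0.80.

0.80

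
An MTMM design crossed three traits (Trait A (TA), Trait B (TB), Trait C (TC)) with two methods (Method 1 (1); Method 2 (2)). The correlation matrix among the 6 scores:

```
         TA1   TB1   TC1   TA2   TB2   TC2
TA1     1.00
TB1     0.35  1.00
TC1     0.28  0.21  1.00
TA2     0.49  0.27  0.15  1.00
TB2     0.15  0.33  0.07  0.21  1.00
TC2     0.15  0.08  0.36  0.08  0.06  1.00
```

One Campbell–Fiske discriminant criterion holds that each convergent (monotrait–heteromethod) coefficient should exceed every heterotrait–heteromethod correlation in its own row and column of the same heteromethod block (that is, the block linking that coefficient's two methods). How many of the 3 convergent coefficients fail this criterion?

Each convergent coefficient versus the relevant comparison correlations:
TA (methods 1·2): 0.49 vs {0.15, 0.27, 0.15, 0.15} → pass.
TB (methods 1·2): 0.33 vs {0.27, 0.15, 0.08, 0.07} → pass.
TC (methods 1·2): 0.36 vs {0.15, 0.15, 0.07, 0.08} → pass.
0 of 3 fail.

0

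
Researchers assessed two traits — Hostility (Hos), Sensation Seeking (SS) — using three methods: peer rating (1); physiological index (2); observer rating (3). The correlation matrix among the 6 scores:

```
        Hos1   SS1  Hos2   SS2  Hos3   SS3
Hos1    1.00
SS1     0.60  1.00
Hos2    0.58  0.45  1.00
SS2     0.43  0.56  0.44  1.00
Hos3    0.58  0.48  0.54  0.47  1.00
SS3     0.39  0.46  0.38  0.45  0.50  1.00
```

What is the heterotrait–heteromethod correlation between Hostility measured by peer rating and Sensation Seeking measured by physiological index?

Different traits and methods: r(Hos1, SS2) = 0.43.

0.43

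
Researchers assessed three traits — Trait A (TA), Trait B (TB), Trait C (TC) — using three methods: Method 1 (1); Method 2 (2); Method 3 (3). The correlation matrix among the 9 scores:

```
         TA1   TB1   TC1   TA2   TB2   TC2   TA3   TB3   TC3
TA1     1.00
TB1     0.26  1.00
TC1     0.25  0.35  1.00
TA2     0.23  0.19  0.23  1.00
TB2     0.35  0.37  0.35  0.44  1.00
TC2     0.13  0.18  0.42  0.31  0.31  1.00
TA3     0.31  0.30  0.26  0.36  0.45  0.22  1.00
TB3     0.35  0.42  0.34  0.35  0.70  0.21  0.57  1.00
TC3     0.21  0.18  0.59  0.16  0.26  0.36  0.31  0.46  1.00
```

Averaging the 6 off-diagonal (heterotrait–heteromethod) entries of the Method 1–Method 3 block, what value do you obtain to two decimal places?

HTHM values (method 1 × method 3): 0.35, 0.21, 0.30, 0.18, 0.26, 0.34; mean = 1.64/6 = 0.27.

0.27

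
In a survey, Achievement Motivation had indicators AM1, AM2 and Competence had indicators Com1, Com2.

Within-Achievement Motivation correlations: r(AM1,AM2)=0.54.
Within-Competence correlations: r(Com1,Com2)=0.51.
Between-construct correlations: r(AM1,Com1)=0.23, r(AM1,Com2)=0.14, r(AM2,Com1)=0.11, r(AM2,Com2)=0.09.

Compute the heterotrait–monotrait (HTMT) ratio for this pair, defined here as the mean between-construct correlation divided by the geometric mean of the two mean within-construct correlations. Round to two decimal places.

0.27

Between-construct mean = 0.57/4 = 0.1425.
Mean within-AM = 0.54/1 = 0.5400; mean within-Com = 0.51/1 = 0.5100.
Geometric mean = √(0.5400 × 0.5100) = 0.5248.
HTMT = 0.1425 / 0.5248 = 0.27.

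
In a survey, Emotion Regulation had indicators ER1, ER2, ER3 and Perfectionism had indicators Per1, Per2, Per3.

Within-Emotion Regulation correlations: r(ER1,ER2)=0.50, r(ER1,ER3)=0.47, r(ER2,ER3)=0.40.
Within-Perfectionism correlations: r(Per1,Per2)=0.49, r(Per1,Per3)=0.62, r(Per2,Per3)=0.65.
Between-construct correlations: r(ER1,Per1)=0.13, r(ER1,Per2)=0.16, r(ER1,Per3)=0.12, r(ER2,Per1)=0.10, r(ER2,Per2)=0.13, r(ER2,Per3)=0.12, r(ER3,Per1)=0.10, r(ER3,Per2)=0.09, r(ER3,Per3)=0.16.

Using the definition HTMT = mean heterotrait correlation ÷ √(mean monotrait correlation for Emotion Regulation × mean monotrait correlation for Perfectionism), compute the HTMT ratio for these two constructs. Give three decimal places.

Between-construct mean = 1.11/9 = 0.1233.
Mean within-ER = 1.37/3 = 0.4567; mean within-Per = 1.76/3 = 0.5867.
Geometric mean = √(0.4567 × 0.5867) = 0.5176.
HTMT = 0.1233 / 0.5176 = 0.238.

0.238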